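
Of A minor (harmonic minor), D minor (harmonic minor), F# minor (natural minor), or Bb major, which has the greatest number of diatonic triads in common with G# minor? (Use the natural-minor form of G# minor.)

F# minor

Triads of G# minor (natural minor): G# minor (i), A# diminished (ii°), B major (III), C# minor (iv), D# minor (v), E major (VI), F# major (VII).
A minor (harmonic minor) shares 1: E.
D minor (harmonic minor) shares 0: none.
F# minor (natural minor) shares 2: C#m, E.
Bb major shares 0: none.
The most common triads (2) are shared with F# minor.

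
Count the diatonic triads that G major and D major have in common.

4

Diatonic triads of G major: G major (I), A minor (ii), B minor (iii), C major (IV), D major (V), E minor (vi), F# diminished (vii°).
Diatonic triads of D major: D major (I), E minor (ii), F# minor (iii), G major (IV), A major (V), B minor (vi), C# diminished (vii°).
Matching root and quality in both lists: G major, B minor, D major, E minor.
That gives 4 common triads.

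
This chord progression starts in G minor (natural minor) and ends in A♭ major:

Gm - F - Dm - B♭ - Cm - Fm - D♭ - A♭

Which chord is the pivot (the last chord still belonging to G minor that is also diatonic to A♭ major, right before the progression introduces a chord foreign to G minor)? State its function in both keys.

Chords diatonic to G minor: Gm, Adim, B♭, Cm, Dm, E♭, F.
Reading the progression, the first chord not in that set is Fm, so the modulation leaves G minor there.
The chord immediately before Fm is Cm, which is diatonic to both keys: iv in G minor and iii in A♭ major.

Cm — iv in G minor, iii in A♭ major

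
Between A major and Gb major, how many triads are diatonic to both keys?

Diatonic triads of A major: A major (I), B minor (ii), C# minor (iii), D major (IV), E major (V), F# minor (vi), G# diminished (vii°).
Diatonic triads of Gb major: Gb major (I), Ab minor (ii), Bb minor (iii), Cb major (IV), Db major (V), Eb minor (vi), F diminished (vii°).
No triad has the same root and quality in both keys.

0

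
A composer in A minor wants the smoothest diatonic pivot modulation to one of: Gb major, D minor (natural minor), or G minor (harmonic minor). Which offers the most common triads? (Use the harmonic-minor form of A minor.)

Triads of A minor (harmonic minor): Am (i), Bdim (ii°), Caug (III+), Dm (iv), E (V), F (VI), G#dim (vii°).
Gb major shares 0: none.
D minor (natural minor) shares 3: Am, Dm, F.
G minor (harmonic minor) shares 0: none.
The most common triads (3) are shared with D minor.

D minor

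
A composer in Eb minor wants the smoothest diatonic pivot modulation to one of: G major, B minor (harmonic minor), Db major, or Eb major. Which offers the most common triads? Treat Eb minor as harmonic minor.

Eb major

Triads of Eb minor (harmonic minor): Ebm (i), Fdim (ii°), Gbaug (III+), Abm (iv), Bb (V), Cb (VI), Ddim (vii°).
G major shares 0: none.
B minor (harmonic minor) shares 0: none.
Db major shares 1: Ebm.
Eb major shares 2: Bb, Ddim.
The most common triads (2) are shared with Eb major.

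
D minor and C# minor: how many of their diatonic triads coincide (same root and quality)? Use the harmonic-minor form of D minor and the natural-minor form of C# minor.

1

Diatonic triads of D minor (harmonic minor): Dm (i), Edim (ii°), Faug (III+), Gm (iv), A (V), Bb (VI), C#dim (vii°).
Diatonic triads of C# minor (natural minor): C#m (i), D#dim (ii°), E (III), F#m (iv), G#m (v), A (VI), B (VII).
Matching root and quality in both lists: A.
That gives 1 common triad.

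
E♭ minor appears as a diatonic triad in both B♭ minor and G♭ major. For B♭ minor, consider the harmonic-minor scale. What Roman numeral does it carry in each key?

iv in B♭ minor; vi in G♭ major

The scale of B♭ minor (harmonic minor) is B♭ C D♭ E♭ F G♭ A; E♭ is degree 4, and the triad built there (E♭-G♭-B♭) is minor, so it is iv.
The scale of G♭ major is G♭ A♭ B♭ C♭ D♭ E♭ F; E♭ is degree 6, and the triad built there (E♭-G♭-B♭) is minor, so it is vi.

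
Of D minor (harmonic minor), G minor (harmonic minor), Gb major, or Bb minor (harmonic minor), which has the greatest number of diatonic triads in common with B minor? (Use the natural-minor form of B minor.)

D minor

Triads of B minor (natural minor): Bm (i), C#dim (ii°), D (III), Em (iv), F#m (v), G (VI), A (VII).
D minor (harmonic minor) shares 2: C#dim, A.
G minor (harmonic minor) shares 1: D.
Gb major shares 0: none.
Bb minor (harmonic minor) shares 0: none.
The most common triads (2) are shared with D minor.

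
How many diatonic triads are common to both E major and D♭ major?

0

Diatonic triads of E major: E major (I), F♯ minor (ii), G♯ minor (iii), A major (IV), B major (V), C♯ minor (vi), D♯ diminished (vii°).
Diatonic triads of D♭ major: D♭ major (I), E♭ minor (ii), F minor (iii), G♭ major (IV), A♭ major (V), B♭ minor (vi), C diminished (vii°).
No triad has the same root and quality in both keys.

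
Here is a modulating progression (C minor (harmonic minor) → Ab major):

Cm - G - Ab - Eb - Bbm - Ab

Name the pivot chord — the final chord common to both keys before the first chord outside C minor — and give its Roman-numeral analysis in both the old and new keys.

Ab — VI in C minor, I in Ab major

Chords diatonic to C minor: Cm, Ddim, Ebaug, Fm, G, Ab, Bdim.
Reading the progression, the first chord not in that set is Eb, so the modulation leaves C minor there.
The chord immediately before Eb is Ab, which is diatonic to both keys: VI in C minor and I in Ab major.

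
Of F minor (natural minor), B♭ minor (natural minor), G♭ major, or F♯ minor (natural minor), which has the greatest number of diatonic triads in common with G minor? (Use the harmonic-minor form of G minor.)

Triads of G minor (harmonic minor): G minor (i), A diminished (ii°), B♭ augmented (III+), C minor (iv), D major (V), E♭ major (VI), F♯ diminished (vii°).
F minor (natural minor) shares 2: Cm, E♭.
B♭ minor (natural minor) shares 0: none.
G♭ major shares 0: none.
F♯ minor (natural minor) shares 1: D.
The most common triads (2) are shared with F minor.

F minor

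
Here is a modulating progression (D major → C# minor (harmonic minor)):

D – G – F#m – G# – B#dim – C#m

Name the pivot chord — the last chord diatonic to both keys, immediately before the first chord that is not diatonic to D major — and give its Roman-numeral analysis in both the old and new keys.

Chords diatonic to D major: D, Em, F#m, G, A, Bm, C#dim.
Reading the progression, the first chord not in that set is G#, so the modulation leaves D major there.
The chord immediately before G# is F#m, which is diatonic to both keys: iii in D major and iv in C# minor.

F#m — iii in D major, iv in C# minor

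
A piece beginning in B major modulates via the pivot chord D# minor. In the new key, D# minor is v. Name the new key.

G# minor

The numeral v denotes a minor triad on scale degree 5. With D# on degree 5, the tonic of the new key is G#.
Degree 5 carries a minor triad in natural-minor keys, so the destination is G# minor.
Check: the diatonic triads of G# minor (natural minor) are G#m (i), A#dim (ii°), B (III), C#m (iv), D#m (v), E (VI), F# (VII) — D# minor is indeed v.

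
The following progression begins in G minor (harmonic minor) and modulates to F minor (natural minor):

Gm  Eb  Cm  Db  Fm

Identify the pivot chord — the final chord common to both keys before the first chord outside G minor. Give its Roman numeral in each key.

Chords diatonic to G minor: Gm, Adim, Bbaug, Cm, D, Eb, F#dim.
Reading the progression, the first chord not in that set is Db, so the modulation leaves G minor there.
The chord immediately before Db is Cm, which is diatonic to both keys: iv in G minor and v in F minor.

Cm — iv in G minor, v in F minor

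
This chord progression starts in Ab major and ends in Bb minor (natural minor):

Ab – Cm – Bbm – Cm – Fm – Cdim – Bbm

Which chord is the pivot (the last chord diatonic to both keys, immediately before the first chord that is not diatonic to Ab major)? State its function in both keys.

Chords diatonic to Ab major: Ab, Bbm, Cm, Db, Eb, Fm, Gdim.
Reading the progression, the first chord not in that set is Cdim, so the modulation leaves Ab major there.
The chord immediately before Cdim is Fm, which is diatonic to both keys: vi in Ab major and v in Bb minor.

Fm — vi in Ab major, v in Bb minor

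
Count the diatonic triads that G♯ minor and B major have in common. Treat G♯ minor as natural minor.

Diatonic triads of G♯ minor (natural minor): G♯ minor (i), A♯ diminished (ii°), B major (III), C♯ minor (iv), D♯ minor (v), E major (VI), F♯ major (VII).
Diatonic triads of B major: B major (I), C♯ minor (ii), D♯ minor (iii), E major (IV), F♯ major (V), G♯ minor (vi), A♯ diminished (vii°).
Matching root and quality in both lists: G♯ minor, A♯ diminished, B major, C♯ minor, D♯ minor, E major, F♯ major.
That gives 7 common triads.

7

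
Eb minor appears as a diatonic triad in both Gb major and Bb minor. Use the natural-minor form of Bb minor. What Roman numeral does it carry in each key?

vi in Gb major; iv in Bb minor

The scale of Gb major is Gb Ab Bb Cb Db Eb F; Eb is degree 6, and the triad built there (Eb-Gb-Bb) is minor, so it is vi.
The scale of Bb minor (natural minor) is Bb C Db Eb F Gb Ab; Eb is degree 4, and the triad built there (Eb-Gb-Bb) is minor, so it is iv.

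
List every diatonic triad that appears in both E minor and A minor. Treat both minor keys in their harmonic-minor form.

Am

Triads in E minor (harmonic minor): Em (i), F#dim (ii°), Gaug (III+), Am (iv), B (V), C (VI), D#dim (vii°).
Triads in A minor (harmonic minor): Am (i), Bdim (ii°), Caug (III+), Dm (iv), E (V), F (VI), G#dim (vii°).
Shared triads with their functions: Am (iv in E minor, i in A minor).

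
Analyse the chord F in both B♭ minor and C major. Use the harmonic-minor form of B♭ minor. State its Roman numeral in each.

The scale of B♭ minor (harmonic minor) is B♭ C D♭ E♭ F G♭ A; F is degree 5, and the triad built there (F-A-C) is major, so it is V.
The scale of C major is C D E F G A B; F is degree 4, and the triad built there (F-A-C) is major, so it is IV.

V in B♭ minor; IV in C major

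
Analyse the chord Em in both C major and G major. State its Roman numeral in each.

The scale of C major is C D E F G A B; E is degree 3, and the triad built there (E-G-B) is minor, so it is iii.
The scale of G major is G A B C D E F#; E is degree 6, and the triad built there (E-G-B) is minor, so it is vi.

iii in C major; vi in G major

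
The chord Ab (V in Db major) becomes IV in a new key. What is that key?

Eb major

The numeral IV denotes a major triad on scale degree 4. With Ab on degree 4, the tonic of the new key is Eb.
Degree 4 carries a major triad in major keys, so the destination is Eb major.
Check: the diatonic triads of Eb major are Eb (I), Fm (ii), Gm (iii), Ab (IV), Bb (V), Cm (vi), Ddim (vii°) — Ab is indeed IV.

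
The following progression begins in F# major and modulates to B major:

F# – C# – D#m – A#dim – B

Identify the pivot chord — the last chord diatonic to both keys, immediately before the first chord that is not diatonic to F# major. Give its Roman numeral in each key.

Chords diatonic to F# major: F#, G#m, A#m, B, C#, D#m, E#dim.
Reading the progression, the first chord not in that set is A#dim, so the modulation leaves F# major there.
The chord immediately before A#dim is D#m, which is diatonic to both keys: vi in F# major and iii in B major.

D#m — vi in F# major, iii in B major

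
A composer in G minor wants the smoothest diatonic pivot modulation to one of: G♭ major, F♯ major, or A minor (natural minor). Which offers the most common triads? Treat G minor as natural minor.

Triads of G minor (natural minor): G minor (i), A diminished (ii°), B♭ major (III), C minor (iv), D minor (v), E♭ major (VI), F major (VII).
G♭ major shares 0: none.
F♯ major shares 0: none.
A minor (natural minor) shares 2: Dm, F.
The most common triads (2) are shared with A minor.

A minor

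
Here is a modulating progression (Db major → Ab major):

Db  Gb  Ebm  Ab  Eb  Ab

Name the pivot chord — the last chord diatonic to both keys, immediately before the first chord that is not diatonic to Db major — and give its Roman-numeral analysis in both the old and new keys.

Chords diatonic to Db major: Db, Ebm, Fm, Gb, Ab, Bbm, Cdim.
Reading the progression, the first chord not in that set is Eb, so the modulation leaves Db major there.
The chord immediately before Eb is Ab, which is diatonic to both keys: V in Db major and I in Ab major.

Ab — V in Db major, I in Ab major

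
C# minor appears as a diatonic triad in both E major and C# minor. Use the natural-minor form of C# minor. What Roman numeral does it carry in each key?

vi in E major; i in C# minor

The scale of E major is E F# G# A B C# D#; C# is degree 6, and the triad built there (C#-E-G#) is minor, so it is vi.
The scale of C# minor (natural minor) is C# D# E F# G# A B; C# is degree 1, and the triad built there (C#-E-G#) is minor, so it is i.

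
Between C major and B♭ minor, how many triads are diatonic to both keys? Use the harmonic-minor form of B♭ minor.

Diatonic triads of C major: C (I), Dm (ii), Em (iii), F (IV), G (V), Am (vi), Bdim (vii°).
Diatonic triads of B♭ minor (harmonic minor): B♭m (i), Cdim (ii°), D♭aug (III+), E♭m (iv), F (V), G♭ (VI), Adim (vii°).
Matching root and quality in both lists: F.
That gives 1 common triad.

1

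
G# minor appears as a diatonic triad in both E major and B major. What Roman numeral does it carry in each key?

iii in E major; vi in B major

The scale of E major is E F# G# A B C# D#; G# is degree 3, and the triad built there (G#-B-D#) is minor, so it is iii.
The scale of B major is B C# D# E F# G# A#; G# is degree 6, and the triad built there (G#-B-D#) is minor, so it is vi.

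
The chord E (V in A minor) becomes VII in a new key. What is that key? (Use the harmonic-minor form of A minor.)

The numeral VII denotes a major triad on scale degree 7. With E on degree 7, the tonic of the new key is F#.
Degree 7 carries a major triad in natural-minor keys, so the destination is F# minor.
Check: the diatonic triads of F# minor (natural minor) are F#m (i), G#dim (ii°), A (III), Bm (iv), C#m (v), D (VI), E (VII) — E is indeed VII.

F# minor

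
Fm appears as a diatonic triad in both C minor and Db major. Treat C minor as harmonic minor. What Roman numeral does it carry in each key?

iv in C minor; iii in Db major

The scale of C minor (harmonic minor) is C D Eb F G Ab B; F is degree 4, and the triad built there (F-Ab-C) is minor, so it is iv.
The scale of Db major is Db Eb F Gb Ab Bb C; F is degree 3, and the triad built there (F-Ab-C) is minor, so it is iii.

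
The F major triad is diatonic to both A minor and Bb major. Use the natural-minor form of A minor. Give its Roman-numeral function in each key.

VI in A minor; V in Bb major

The scale of A minor (natural minor) is A B C D E F G; F is degree 6, and the triad built there (F-A-C) is major, so it is VI.
The scale of Bb major is Bb C D Eb F G A; F is degree 5, and the triad built there (F-A-C) is major, so it is V.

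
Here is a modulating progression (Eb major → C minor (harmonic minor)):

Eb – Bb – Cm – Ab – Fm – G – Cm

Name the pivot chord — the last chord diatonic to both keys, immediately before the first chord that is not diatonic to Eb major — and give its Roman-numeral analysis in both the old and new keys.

Fm — ii in Eb major, iv in C minor

Chords diatonic to Eb major: Eb, Fm, Gm, Ab, Bb, Cm, Ddim.
Reading the progression, the first chord not in that set is G, so the modulation leaves Eb major there.
The chord immediately before G is Fm, which is diatonic to both keys: ii in Eb major and iv in C minor.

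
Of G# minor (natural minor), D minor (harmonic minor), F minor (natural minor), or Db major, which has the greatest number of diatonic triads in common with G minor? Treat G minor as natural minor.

D minor

Triads of G minor (natural minor): G minor (i), A diminished (ii°), Bb major (III), C minor (iv), D minor (v), Eb major (VI), F major (VII).
G# minor (natural minor) shares 0: none.
D minor (harmonic minor) shares 3: Gm, Bb, Dm.
F minor (natural minor) shares 2: Cm, Eb.
Db major shares 0: none.
The most common triads (3) are shared with D minor.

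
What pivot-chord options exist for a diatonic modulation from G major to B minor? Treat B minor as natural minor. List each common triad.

Triads in G major: G (I), Am (ii), Bm (iii), C (IV), D (V), Em (vi), F#dim (vii°).
Triads in B minor (natural minor): Bm (i), C#dim (ii°), D (III), Em (iv), F#m (v), G (VI), A (VII).
Shared triads with their functions: G (I in G major, VI in B minor); Bm (iii in G major, i in B minor); D (V in G major, III in B minor); Em (vi in G major, iv in B minor).

G, Bm, D, Em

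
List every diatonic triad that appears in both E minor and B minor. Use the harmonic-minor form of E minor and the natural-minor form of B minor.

Em

Triads in E minor (harmonic minor): Em (i), F#dim (ii°), Gaug (III+), Am (iv), B (V), C (VI), D#dim (vii°).
Triads in B minor (natural minor): Bm (i), C#dim (ii°), D (III), Em (iv), F#m (v), G (VI), A (VII).
Shared triads with their functions: Em (i in E minor, iv in B minor).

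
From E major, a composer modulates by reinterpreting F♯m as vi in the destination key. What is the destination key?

A major

The numeral vi denotes a minor triad on scale degree 6. With F♯ on degree 6, the tonic of the new key is A.
Degree 6 carries a minor triad in major keys, so the destination is A major.
Check: the diatonic triads of A major are A (I), Bm (ii), C♯m (iii), D (IV), E (V), F♯m (vi), G♯dim (vii°) — F♯m is indeed vi.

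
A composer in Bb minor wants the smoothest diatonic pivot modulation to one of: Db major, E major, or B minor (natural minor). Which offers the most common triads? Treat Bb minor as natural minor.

Triads of Bb minor (natural minor): Bb minor (i), C diminished (ii°), Db major (III), Eb minor (iv), F minor (v), Gb major (VI), Ab major (VII).
Db major shares 7: Bbm, Cdim, Db, Ebm, Fm, Gb, Ab.
E major shares 0: none.
B minor (natural minor) shares 0: none.
The most common triads (7) are shared with Db major.

Db major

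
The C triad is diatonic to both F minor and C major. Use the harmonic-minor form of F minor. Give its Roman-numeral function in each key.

V in F minor; I in C major

The scale of F minor (harmonic minor) is F G Ab Bb C Db E; C is degree 5, and the triad built there (C-E-G) is major, so it is V.
The scale of C major is C D E F G A B; C is degree 1, and the triad built there (C-E-G) is major, so it is I.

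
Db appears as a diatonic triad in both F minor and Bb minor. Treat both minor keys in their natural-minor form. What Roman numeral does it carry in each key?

The scale of F minor (natural minor) is F G Ab Bb C Db Eb; Db is degree 6, and the triad built there (Db-F-Ab) is major, so it is VI.
The scale of Bb minor (natural minor) is Bb C Db Eb F Gb Ab; Db is degree 3, and the triad built there (Db-F-Ab) is major, so it is III.

VI in F minor; III in Bb minor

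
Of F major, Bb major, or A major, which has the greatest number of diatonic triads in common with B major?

Triads of B major: B (I), C#m (ii), D#m (iii), E (IV), F# (V), G#m (vi), A#dim (vii°).
F major shares 0: none.
Bb major shares 0: none.
A major shares 2: C#m, E.
The most common triads (2) are shared with A major.

A major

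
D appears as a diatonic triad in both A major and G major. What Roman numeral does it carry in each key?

IV in A major; V in G major

The scale of A major is A B C# D E F# G#; D is degree 4, and the triad built there (D-F#-A) is major, so it is IV.
The scale of G major is G A B C D E F#; D is degree 5, and the triad built there (D-F#-A) is major, so it is V.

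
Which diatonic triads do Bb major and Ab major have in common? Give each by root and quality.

Triads in Bb major: Bb (I), Cm (ii), Dm (iii), Eb (IV), F (V), Gm (vi), Adim (vii°).
Triads in Ab major: Ab (I), Bbm (ii), Cm (iii), Db (IV), Eb (V), Fm (vi), Gdim (vii°).
Shared triads with their functions: Cm (ii in Bb major, iii in Ab major); Eb (IV in Bb major, V in Ab major).

Cm, Eb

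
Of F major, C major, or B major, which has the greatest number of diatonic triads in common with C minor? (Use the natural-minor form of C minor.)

Triads of C minor (natural minor): Cm (i), Ddim (ii°), E♭ (III), Fm (iv), Gm (v), A♭ (VI), B♭ (VII).
F major shares 2: Gm, B♭.
C major shares 0: none.
B major shares 0: none.
The most common triads (2) are shared with F major.

F major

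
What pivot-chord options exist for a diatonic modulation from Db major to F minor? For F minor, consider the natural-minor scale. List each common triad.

Db, Fm, Ab, Bbm

Triads in Db major: Db (I), Ebm (ii), Fm (iii), Gb (IV), Ab (V), Bbm (vi), Cdim (vii°).
Triads in F minor (natural minor): Fm (i), Gdim (ii°), Ab (III), Bbm (iv), Cm (v), Db (VI), Eb (VII).
Shared triads with their functions: Db (I in Db major, VI in F minor); Fm (iii in Db major, i in F minor); Ab (V in Db major, III in F minor); Bbm (vi in Db major, iv in F minor).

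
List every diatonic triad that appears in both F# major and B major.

F#, G#m, B, D#m

Triads in F# major: F# (I), G#m (ii), A#m (iii), B (IV), C# (V), D#m (vi), E#dim (vii°).
Triads in B major: B (I), C#m (ii), D#m (iii), E (IV), F# (V), G#m (vi), A#dim (vii°).
Shared triads with their functions: F# (I in F# major, V in B major); G#m (ii in F# major, vi in B major); B (IV in F# major, I in B major); D#m (vi in F# major, iii in B major).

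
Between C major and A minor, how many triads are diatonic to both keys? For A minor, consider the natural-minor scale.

Diatonic triads of C major: C major (I), D minor (ii), E minor (iii), F major (IV), G major (V), A minor (vi), B diminished (vii°).
Diatonic triads of A minor (natural minor): A minor (i), B diminished (ii°), C major (III), D minor (iv), E minor (v), F major (VI), G major (VII).
Matching root and quality in both lists: C major, D minor, E minor, F major, G major, A minor, B diminished.
That gives 7 common triads.

7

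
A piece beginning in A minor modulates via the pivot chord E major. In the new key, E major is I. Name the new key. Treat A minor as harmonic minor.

The numeral I denotes a major triad on scale degree 1. With E on degree 1, the tonic of the new key is E.
Degree 1 carries a major triad in major keys, so the destination is E major.
Check: the diatonic triads of E major are E (I), F♯m (ii), G♯m (iii), A (IV), B (V), C♯m (vi), D♯dim (vii°) — E major is indeed I.

E major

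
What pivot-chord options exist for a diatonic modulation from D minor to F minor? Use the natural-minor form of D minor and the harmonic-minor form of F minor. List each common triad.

Triads in D minor (natural minor): Dm (i), Edim (ii°), F (III), Gm (iv), Am (v), B♭ (VI), C (VII).
Triads in F minor (harmonic minor): Fm (i), Gdim (ii°), A♭aug (III+), B♭m (iv), C (V), D♭ (VI), Edim (vii°).
Shared triads with their functions: Edim (ii° in D minor, vii° in F minor); C (VII in D minor, V in F minor).

Edim, C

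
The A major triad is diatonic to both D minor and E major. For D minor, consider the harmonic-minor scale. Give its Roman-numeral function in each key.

V in D minor; IV in E major

The scale of D minor (harmonic minor) is D E F G A Bb C#; A is degree 5, and the triad built there (A-C#-E) is major, so it is V.
The scale of E major is E F# G# A B C# D#; A is degree 4, and the triad built there (A-C#-E) is major, so it is IV.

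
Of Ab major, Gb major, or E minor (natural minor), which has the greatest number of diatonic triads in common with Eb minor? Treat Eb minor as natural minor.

Gb major

Triads of Eb minor (natural minor): Ebm (i), Fdim (ii°), Gb (III), Abm (iv), Bbm (v), Cb (VI), Db (VII).
Ab major shares 2: Bbm, Db.
Gb major shares 7: Ebm, Fdim, Gb, Abm, Bbm, Cb, Db.
E minor (natural minor) shares 0: none.
The most common triads (7) are shared with Gb major.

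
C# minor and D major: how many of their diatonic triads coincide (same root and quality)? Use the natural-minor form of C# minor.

Diatonic triads of C# minor (natural minor): C#m (i), D#dim (ii°), E (III), F#m (iv), G#m (v), A (VI), B (VII).
Diatonic triads of D major: D (I), Em (ii), F#m (iii), G (IV), A (V), Bm (vi), C#dim (vii°).
Matching root and quality in both lists: F#m, A.
That gives 2 common triads.

2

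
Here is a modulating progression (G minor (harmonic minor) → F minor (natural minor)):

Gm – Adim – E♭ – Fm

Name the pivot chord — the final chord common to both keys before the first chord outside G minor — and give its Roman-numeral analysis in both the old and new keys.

Chords diatonic to G minor: Gm, Adim, B♭aug, Cm, D, E♭, F♯dim.
Reading the progression, the first chord not in that set is Fm, so the modulation leaves G minor there.
The chord immediately before Fm is E♭, which is diatonic to both keys: VI in G minor and VII in F minor.

E♭ — VI in G minor, VII in F minor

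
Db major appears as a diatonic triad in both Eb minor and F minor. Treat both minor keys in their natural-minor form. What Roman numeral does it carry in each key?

VII in Eb minor; VI in F minor

The scale of Eb minor (natural minor) is Eb F Gb Ab Bb Cb Db; Db is degree 7, and the triad built there (Db-F-Ab) is major, so it is VII.
The scale of F minor (natural minor) is F G Ab Bb C Db Eb; Db is degree 6, and the triad built there (Db-F-Ab) is major, so it is VI.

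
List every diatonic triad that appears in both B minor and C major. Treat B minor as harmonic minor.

Em, G

Triads in B minor (harmonic minor): B minor (i), C# diminished (ii°), D augmented (III+), E minor (iv), F# major (V), G major (VI), A# diminished (vii°).
Triads in C major: C major (I), D minor (ii), E minor (iii), F major (IV), G major (V), A minor (vi), B diminished (vii°).
Shared triads with their functions: E minor (iv in B minor, iii in C major); G major (VI in B minor, V in C major).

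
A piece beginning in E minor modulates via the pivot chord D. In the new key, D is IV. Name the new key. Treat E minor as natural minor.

A major

The numeral IV denotes a major triad on scale degree 4. With D on degree 4, the tonic of the new key is A.
Degree 4 carries a major triad in major keys, so the destination is A major.
Check: the diatonic triads of A major are A (I), Bm (ii), C#m (iii), D (IV), E (V), F#m (vi), G#dim (vii°) — D is indeed IV.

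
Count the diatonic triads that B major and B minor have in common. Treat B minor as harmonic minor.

Diatonic triads of B major: B (I), C#m (ii), D#m (iii), E (IV), F# (V), G#m (vi), A#dim (vii°).
Diatonic triads of B minor (harmonic minor): Bm (i), C#dim (ii°), Daug (III+), Em (iv), F# (V), G (VI), A#dim (vii°).
Matching root and quality in both lists: F#, A#dim.
That gives 2 common triads.

2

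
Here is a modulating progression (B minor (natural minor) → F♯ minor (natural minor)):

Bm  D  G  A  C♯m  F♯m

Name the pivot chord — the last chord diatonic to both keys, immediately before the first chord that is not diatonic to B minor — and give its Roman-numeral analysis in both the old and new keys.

Chords diatonic to B minor: Bm, C♯dim, D, Em, F♯m, G, A.
Reading the progression, the first chord not in that set is C♯m, so the modulation leaves B minor there.
The chord immediately before C♯m is A, which is diatonic to both keys: VII in B minor and III in F♯ minor.

A — VII in B minor, III in F♯ minor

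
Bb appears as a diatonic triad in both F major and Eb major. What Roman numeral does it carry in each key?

The scale of F major is F G A Bb C D E; Bb is degree 4, and the triad built there (Bb-D-F) is major, so it is IV.
The scale of Eb major is Eb F G Ab Bb C D; Bb is degree 5, and the triad built there (Bb-D-F) is major, so it is V.

IV in F major; V in Eb major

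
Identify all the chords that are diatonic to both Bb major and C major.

Dm, F

Triads in Bb major: Bb major (I), C minor (ii), D minor (iii), Eb major (IV), F major (V), G minor (vi), A diminished (vii°).
Triads in C major: C major (I), D minor (ii), E minor (iii), F major (IV), G major (V), A minor (vi), B diminished (vii°).
Shared triads with their functions: D minor (iii in Bb major, ii in C major); F major (V in Bb major, IV in C major).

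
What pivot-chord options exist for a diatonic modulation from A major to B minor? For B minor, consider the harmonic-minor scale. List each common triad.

Bm

Triads in A major: A (I), Bm (ii), C♯m (iii), D (IV), E (V), F♯m (vi), G♯dim (vii°).
Triads in B minor (harmonic minor): Bm (i), C♯dim (ii°), Daug (III+), Em (iv), F♯ (V), G (VI), A♯dim (vii°).
Shared triads with their functions: Bm (ii in A major, i in B minor).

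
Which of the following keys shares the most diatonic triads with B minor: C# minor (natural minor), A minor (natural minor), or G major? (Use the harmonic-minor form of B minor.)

G major

Triads of B minor (harmonic minor): B minor (i), C# diminished (ii°), D augmented (III+), E minor (iv), F# major (V), G major (VI), A# diminished (vii°).
C# minor (natural minor) shares 0: none.
A minor (natural minor) shares 2: Em, G.
G major shares 3: Bm, Em, G.
The most common triads (3) are shared with G major.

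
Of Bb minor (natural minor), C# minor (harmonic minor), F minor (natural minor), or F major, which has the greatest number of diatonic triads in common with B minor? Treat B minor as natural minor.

C# minor

Triads of B minor (natural minor): Bm (i), C#dim (ii°), D (III), Em (iv), F#m (v), G (VI), A (VII).
Bb minor (natural minor) shares 0: none.
C# minor (harmonic minor) shares 2: F#m, A.
F minor (natural minor) shares 0: none.
F major shares 0: none.
The most common triads (2) are shared with C# minor.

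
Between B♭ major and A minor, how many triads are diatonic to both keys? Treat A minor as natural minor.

2

Diatonic triads of B♭ major: B♭ (I), Cm (ii), Dm (iii), E♭ (IV), F (V), Gm (vi), Adim (vii°).
Diatonic triads of A minor (natural minor): Am (i), Bdim (ii°), C (III), Dm (iv), Em (v), F (VI), G (VII).
Matching root and quality in both lists: Dm, F.
That gives 2 common triads.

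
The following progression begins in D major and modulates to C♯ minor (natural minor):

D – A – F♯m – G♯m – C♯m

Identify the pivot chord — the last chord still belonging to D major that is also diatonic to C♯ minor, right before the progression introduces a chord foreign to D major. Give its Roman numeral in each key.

Chords diatonic to D major: D, Em, F♯m, G, A, Bm, C♯dim.
Reading the progression, the first chord not in that set is G♯m, so the modulation leaves D major there.
The chord immediately before G♯m is F♯m, which is diatonic to both keys: iii in D major and iv in C♯ minor.

F♯m — iii in D major, iv in C♯ minor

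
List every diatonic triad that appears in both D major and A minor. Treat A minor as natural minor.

Em, G

Triads in D major: D (I), Em (ii), F♯m (iii), G (IV), A (V), Bm (vi), C♯dim (vii°).
Triads in A minor (natural minor): Am (i), Bdim (ii°), C (III), Dm (iv), Em (v), F (VI), G (VII).
Shared triads with their functions: Em (ii in D major, v in A minor); G (IV in D major, VII in A minor).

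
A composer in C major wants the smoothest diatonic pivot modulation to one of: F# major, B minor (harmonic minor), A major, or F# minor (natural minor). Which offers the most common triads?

Triads of C major: C (I), Dm (ii), Em (iii), F (IV), G (V), Am (vi), Bdim (vii°).
F# major shares 0: none.
B minor (harmonic minor) shares 2: Em, G.
A major shares 0: none.
F# minor (natural minor) shares 0: none.
The most common triads (2) are shared with B minor.

B minor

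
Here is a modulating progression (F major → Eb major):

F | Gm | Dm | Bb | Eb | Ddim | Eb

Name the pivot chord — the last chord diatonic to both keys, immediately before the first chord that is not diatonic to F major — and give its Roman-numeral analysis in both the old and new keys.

Chords diatonic to F major: F, Gm, Am, Bb, C, Dm, Edim.
Reading the progression, the first chord not in that set is Eb, so the modulation leaves F major there.
The chord immediately before Eb is Bb, which is diatonic to both keys: IV in F major and V in Eb major.

Bb — IV in F major, V in Eb major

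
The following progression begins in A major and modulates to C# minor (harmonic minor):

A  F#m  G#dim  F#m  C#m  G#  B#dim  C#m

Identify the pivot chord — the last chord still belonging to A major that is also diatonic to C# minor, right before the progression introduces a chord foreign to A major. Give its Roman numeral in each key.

Chords diatonic to A major: A, Bm, C#m, D, E, F#m, G#dim.
Reading the progression, the first chord not in that set is G#, so the modulation leaves A major there.
The chord immediately before G# is C#m, which is diatonic to both keys: iii in A major and i in C# minor.

C#m — iii in A major, i in C# minor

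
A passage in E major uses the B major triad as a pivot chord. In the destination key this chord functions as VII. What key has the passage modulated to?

C♯ minor

The numeral VII denotes a major triad on scale degree 7. With B on degree 7, the tonic of the new key is C♯.
Degree 7 carries a major triad in natural-minor keys, so the destination is C♯ minor.
Check: the diatonic triads of C♯ minor (natural minor) are C♯m (i), D♯dim (ii°), E (III), F♯m (iv), G♯m (v), A (VI), B (VII) — B major is indeed VII.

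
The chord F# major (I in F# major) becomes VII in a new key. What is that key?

G# minor

The numeral VII denotes a major triad on scale degree 7. With F# on degree 7, the tonic of the new key is G#.
Degree 7 carries a major triad in natural-minor keys, so the destination is G# minor.
Check: the diatonic triads of G# minor (natural minor) are G#m (i), A#dim (ii°), B (III), C#m (iv), D#m (v), E (VI), F# (VII) — F# major is indeed VII.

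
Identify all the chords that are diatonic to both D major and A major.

D, F#m, A, Bm

Triads in D major: D (I), Em (ii), F#m (iii), G (IV), A (V), Bm (vi), C#dim (vii°).
Triads in A major: A (I), Bm (ii), C#m (iii), D (IV), E (V), F#m (vi), G#dim (vii°).
Shared triads with their functions: D (I in D major, IV in A major); F#m (iii in D major, vi in A major); A (V in D major, I in A major); Bm (vi in D major, ii in A major).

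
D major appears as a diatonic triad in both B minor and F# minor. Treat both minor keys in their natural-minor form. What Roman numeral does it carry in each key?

III in B minor; VI in F# minor

The scale of B minor (natural minor) is B C# D E F# G A; D is degree 3, and the triad built there (D-F#-A) is major, so it is III.
The scale of F# minor (natural minor) is F# G# A B C# D E; D is degree 6, and the triad built there (D-F#-A) is major, so it is VI.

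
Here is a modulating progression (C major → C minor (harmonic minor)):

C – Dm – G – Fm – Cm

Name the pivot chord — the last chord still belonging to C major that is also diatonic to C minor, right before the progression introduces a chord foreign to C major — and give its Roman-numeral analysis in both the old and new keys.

G — V in C major, V in C minor

Chords diatonic to C major: C, Dm, Em, F, G, Am, Bdim.
Reading the progression, the first chord not in that set is Fm, so the modulation leaves C major there.
The chord immediately before Fm is G, which is diatonic to both keys: V in C major and V in C minor.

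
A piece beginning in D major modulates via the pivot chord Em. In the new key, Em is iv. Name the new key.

The numeral iv denotes a minor triad on scale degree 4. With E on degree 4, the tonic of the new key is B.
Degree 4 carries a minor triad in minor keys, so the destination is B minor.
Check: the diatonic triads of B minor (natural minor) are Bm (i), C#dim (ii°), D (III), Em (iv), F#m (v), G (VI), A (VII) — Em is indeed iv.

B minor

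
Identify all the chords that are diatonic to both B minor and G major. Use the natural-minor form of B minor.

Triads in B minor (natural minor): Bm (i), C#dim (ii°), D (III), Em (iv), F#m (v), G (VI), A (VII).
Triads in G major: G (I), Am (ii), Bm (iii), C (IV), D (V), Em (vi), F#dim (vii°).
Shared triads with their functions: Bm (i in B minor, iii in G major); D (III in B minor, V in G major); Em (iv in B minor, vi in G major); G (VI in B minor, I in G major).

Bm, D, Em, G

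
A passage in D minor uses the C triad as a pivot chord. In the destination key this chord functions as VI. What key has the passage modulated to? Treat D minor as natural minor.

The numeral VI denotes a major triad on scale degree 6. With C on degree 6, the tonic of the new key is E.
Degree 6 carries a major triad in minor keys, so the destination is E minor.
Check: the diatonic triads of E minor (natural minor) are Em (i), F#dim (ii°), G (III), Am (iv), Bm (v), C (VI), D (VII) — C is indeed VI.

E minor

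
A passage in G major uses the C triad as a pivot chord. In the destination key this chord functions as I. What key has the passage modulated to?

C major

The numeral I denotes a major triad on scale degree 1. With C on degree 1, the tonic of the new key is C.
Degree 1 carries a major triad in major keys, so the destination is C major.
Check: the diatonic triads of C major are C (I), Dm (ii), Em (iii), F (IV), G (V), Am (vi), Bdim (vii°) — C is indeed I.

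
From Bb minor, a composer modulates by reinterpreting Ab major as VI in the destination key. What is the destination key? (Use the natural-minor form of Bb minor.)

C minor

The numeral VI denotes a major triad on scale degree 6. With Ab on degree 6, the tonic of the new key is C.
Degree 6 carries a major triad in minor keys, so the destination is C minor.
Check: the diatonic triads of C minor (natural minor) are Cm (i), Ddim (ii°), Eb (III), Fm (iv), Gm (v), Ab (VI), Bb (VII) — Ab major is indeed VI.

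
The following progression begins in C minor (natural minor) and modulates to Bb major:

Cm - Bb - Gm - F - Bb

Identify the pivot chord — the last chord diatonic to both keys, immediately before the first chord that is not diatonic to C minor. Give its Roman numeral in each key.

Gm — v in C minor, vi in Bb major

Chords diatonic to C minor: Cm, Ddim, Eb, Fm, Gm, Ab, Bb.
Reading the progression, the first chord not in that set is F, so the modulation leaves C minor there.
The chord immediately before F is Gm, which is diatonic to both keys: v in C minor and vi in Bb major.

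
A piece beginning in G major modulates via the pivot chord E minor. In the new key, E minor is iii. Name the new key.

C major

The numeral iii denotes a minor triad on scale degree 3. With E on degree 3, the tonic of the new key is C.
Degree 3 carries a minor triad in major keys, so the destination is C major.
Check: the diatonic triads of C major are C (I), Dm (ii), Em (iii), F (IV), G (V), Am (vi), Bdim (vii°) — E minor is indeed iii.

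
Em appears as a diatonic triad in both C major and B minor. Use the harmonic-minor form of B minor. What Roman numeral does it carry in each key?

iii in C major; iv in B minor

The scale of C major is C D E F G A B; E is degree 3, and the triad built there (E-G-B) is minor, so it is iii.
The scale of B minor (harmonic minor) is B C# D E F# G A#; E is degree 4, and the triad built there (E-G-B) is minor, so it is iv.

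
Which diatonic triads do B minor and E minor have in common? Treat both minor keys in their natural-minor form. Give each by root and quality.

Triads in B minor (natural minor): B minor (i), C# diminished (ii°), D major (III), E minor (iv), F# minor (v), G major (VI), A major (VII).
Triads in E minor (natural minor): E minor (i), F# diminished (ii°), G major (III), A minor (iv), B minor (v), C major (VI), D major (VII).
Shared triads with their functions: B minor (i in B minor, v in E minor); D major (III in B minor, VII in E minor); E minor (iv in B minor, i in E minor); G major (VI in B minor, III in E minor).

Bm, D, Em, G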